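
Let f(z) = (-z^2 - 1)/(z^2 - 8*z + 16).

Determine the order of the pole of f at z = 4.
2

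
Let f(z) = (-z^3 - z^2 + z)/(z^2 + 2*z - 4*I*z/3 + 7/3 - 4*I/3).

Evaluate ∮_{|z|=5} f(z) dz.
By the residue theorem, ∮_C f(z) dz = 2πi · (sum of the residues of f at the poles inside |z| = 5).

The denominator factors as (z + 1 + 2*I/3)*(z + 1 - 2*I), so the singularities of f are simple poles at z = -1 - 2*I/3, z = -1 + 2*I.
  |-1 - 2*I/3|² = 13/9 < 25 = 5², so this pole is inside the contour.
  |-1 + 2*I|² = 5 < 25 = 5², so this pole is inside the contour.

With P(z) = -z^3 - z^2 + z and Q(z) = z^2 + 2*z - 4*I*z/3 + 7/3 - 4*I/3, each pole is simple, so Res(f, z₀) = P(z₀)/Q'(z₀) with Q'(z) = 2*z + 2 - 4*I/3.
  Res(f, -1 - 2*I/3) = P(-1 - 2*I/3)/Q'(-1 - 2*I/3) = (-17/9 - 8*I/27)/(-8*I/3) = 1/9 - 17*I/24
  Res(f, -1 + 2*I) = P(-1 + 2*I)/Q'(-1 + 2*I) = (-9 + 8*I)/(8*I/3) = 3 + 27*I/8

Sum of residues inside C: 28/9 + 8*I/3
∮_C f(z) dz = 2πi · (28/9 + 8*I/3) = pi*(-16/3 + 56*I/9)

Final answer: pi*(-16/3 + 56*I/9)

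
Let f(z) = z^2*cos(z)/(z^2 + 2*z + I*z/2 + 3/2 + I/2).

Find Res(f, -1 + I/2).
(-2/3 - I/2)*cos(1 - I/2)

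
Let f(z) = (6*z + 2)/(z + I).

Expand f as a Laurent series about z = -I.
Put w = z - (-I), i.e. z = w - I. The denominator is w, so it suffices to rewrite the numerator in powers of w.

P(z) = 6*z + 2
P(w - I) = 2 - 6*I + 6*w

Dividing each term by w:
  f = (2 - 6*I)/w + 6

Substituting back w = z + I:
  f(z) = (2 - 6*I)/(z + I) + 6

The series is finite because the numerator is a polynomial; the negative powers form the principal part, and the coefficient of 1/(z + I) gives Res(f, -I) = 2 - 6*I.

Final answer: (2 - 6*I)/(z + I) + 6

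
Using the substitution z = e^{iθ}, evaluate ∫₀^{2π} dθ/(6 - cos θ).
Call the integral J. The integrand is 2π-periodic and we integrate over a full period, so shifting θ does not change the value (θ → θ + π flips the sign of the trig term). Hence
  J = ∫₀^{2π} dθ/(6 + cos θ).
Put z = e^{iθ}: then cos θ = (z + 1/z)/2, dθ = dz/(iz), and z runs once counterclockwise around |z| = 1:
  J = ∮_{|z|=1} 1/(6 + (z + 1/z)/2) · dz/(iz) = (2/i) ∮_{|z|=1} dz/(z^2 + 12*z + 1).
The roots of z^2 + 12*z + 1 are z = (-6 ± sqrt(6^2 - 1^2)), with sqrt(35) = sqrt(35); their product is 1, so only z₊ = -6 + sqrt(35) lies inside the unit circle (z₋ = -6 - sqrt(35) lies outside).
z₊ is a simple zero of q(z) = z^2 + 12*z + 1, so Res(1/q, z₊) = 1/q'(z₊) with q'(z) = 2*z + 12; and q'(z₊) = (z₊ - z₋) = 2*sqrt(35).
Therefore J = (2/i) · 2πi · 1/(2*sqrt(35)) = 2*pi/(sqrt(35)) = 2*sqrt(35)*pi/35

Final answer: 2*sqrt(35)*pi/35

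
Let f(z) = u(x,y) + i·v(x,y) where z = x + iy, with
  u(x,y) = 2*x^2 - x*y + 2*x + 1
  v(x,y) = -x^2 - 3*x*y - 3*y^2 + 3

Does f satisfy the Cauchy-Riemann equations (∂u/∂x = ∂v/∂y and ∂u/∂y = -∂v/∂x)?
∂u/∂x = 4*x - y + 2
∂v/∂y = -3*x - 6*y
∂u/∂y = -x
∂v/∂x = -2*x - 3*y
∂u/∂x ≠ ∂v/∂y and ∂u/∂y ≠ -∂v/∂x; the Cauchy-Riemann equations are not satisfied, so f is not analytic.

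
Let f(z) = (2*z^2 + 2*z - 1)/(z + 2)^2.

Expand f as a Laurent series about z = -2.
Put w = z - (-2), i.e. z = w - 2. The denominator is w^2, so it suffices to rewrite the numerator in powers of w.

P(z) = 2*z^2 + 2*z - 1
P(w - 2) = 3 - 6*w + 2*w^2

Dividing each term by w^2:
  f = 3/w^2 - 6/w + 2

Substituting back w = z + 2:
  f(z) = 3/(z + 2)^2 - 6/(z + 2) + 2

The series is finite because the numerator is a polynomial; the negative powers form the principal part, and the coefficient of 1/(z + 2) gives Res(f, -2) = -6.

Final answer: 3/(z + 2)^2 - 6/(z + 2) + 2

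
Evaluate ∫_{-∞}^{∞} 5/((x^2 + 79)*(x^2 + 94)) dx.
Let f(z) = 5/((z^2 + 79)*(z^2 + 94)). The denominator has no real zeros and deg Q - deg P = 4 ≥ 2, so the integral of f over the upper semicircle |z| = R tends to 0 as R → ∞. Closing the contour in the upper half-plane,
  ∫_{-∞}^{∞} f(x) dx = 2πi · Σ Res(f, z_k)  over the poles with Im z_k > 0.

Zeros of the denominator: z^2 + 79 = 0 gives z = ±sqrt(79)*I; z^2 + 94 = 0 gives z = ±sqrt(94)*I.
Upper half-plane: z = sqrt(79)*I, z = sqrt(94)*I (simple).

Each pole is a simple zero of Q(z) = z^4 + 173*z^2 + 7426, so Res(f, z₀) = P(z₀)/Q'(z₀) with P(z) = 5, Q'(z) = 4*z^3 + 346*z:
  Res(f, sqrt(79)*I) = (5)/(30*sqrt(79)*I) = -sqrt(79)*I/474
  Res(f, sqrt(94)*I) = (5)/(-30*sqrt(94)*I) = sqrt(94)*I/564

Sum of residues: I*(-sqrt(79)/474 + sqrt(94)/564)
∫_{-∞}^{∞} f(x) dx = 2πi · (I*(-sqrt(79)/474 + sqrt(94)/564)) = pi*(-79*sqrt(94) + 94*sqrt(79))/22278

Final answer: pi*(-79*sqrt(94) + 94*sqrt(79))/22278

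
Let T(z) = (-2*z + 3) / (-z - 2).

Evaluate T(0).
-3/2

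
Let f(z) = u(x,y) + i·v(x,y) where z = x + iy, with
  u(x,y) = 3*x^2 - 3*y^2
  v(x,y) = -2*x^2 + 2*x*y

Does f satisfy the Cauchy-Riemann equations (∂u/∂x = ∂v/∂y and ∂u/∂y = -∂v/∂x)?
∂u/∂x = 6*x
∂v/∂y = 2*x
∂u/∂y = -6*y
∂v/∂x = -4*x + 2*y
∂u/∂x ≠ ∂v/∂y and ∂u/∂y ≠ -∂v/∂x; the Cauchy-Riemann equations are not satisfied, so f is not analytic.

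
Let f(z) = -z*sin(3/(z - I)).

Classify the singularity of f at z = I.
essential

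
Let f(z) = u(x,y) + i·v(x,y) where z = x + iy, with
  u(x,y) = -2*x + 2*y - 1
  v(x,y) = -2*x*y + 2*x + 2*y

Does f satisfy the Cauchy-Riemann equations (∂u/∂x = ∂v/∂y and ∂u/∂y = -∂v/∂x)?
∂u/∂x = -2
∂v/∂y = 2 - 2*x
∂u/∂y = 2
∂v/∂x = 2 - 2*y
∂u/∂x ≠ ∂v/∂y and ∂u/∂y ≠ -∂v/∂x; the Cauchy-Riemann equations are not satisfied, so f is not analytic.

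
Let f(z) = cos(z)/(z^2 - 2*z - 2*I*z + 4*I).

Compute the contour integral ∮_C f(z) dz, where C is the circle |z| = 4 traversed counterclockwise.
pi*(1/2 - I/2)*cosh(2) + pi*(-1/2 + I/2)*cos(2)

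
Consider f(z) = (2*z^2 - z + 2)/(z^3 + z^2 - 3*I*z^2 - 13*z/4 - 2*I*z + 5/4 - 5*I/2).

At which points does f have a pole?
The singularities of f are the zeros of the denominator. Factoring,
  z^3 + z^2 - 3*I*z^2 - 13*z/4 - 2*I*z + 5/4 - 5*I/2 = (z + 2 - 3*I/2)*(z + I/2)*(z - 1 - 2*I)
so the candidates are z = -2 + 3*I/2, z = -I/2, z = 1 + 2*I.

Check the numerator P(z) = 2*z^2 - z + 2 at each one:
  P(-2 + 3*I/2) = 15/2 - 27*I/2 ≠ 0, so z = -2 + 3*I/2 is a (simple) pole.
  P(-I/2) = 3/2 + I/2 ≠ 0, so z = -I/2 is a (simple) pole.
  P(1 + 2*I) = -5 + 6*I ≠ 0, so z = 1 + 2*I is a (simple) pole.

Poles of f: {-2 + 3*I/2, -I/2, 1 + 2*I}

Final answer: {-2 + 3*I/2, -I/2, 1 + 2*I}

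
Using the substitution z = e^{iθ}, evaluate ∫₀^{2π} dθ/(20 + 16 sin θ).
pi/6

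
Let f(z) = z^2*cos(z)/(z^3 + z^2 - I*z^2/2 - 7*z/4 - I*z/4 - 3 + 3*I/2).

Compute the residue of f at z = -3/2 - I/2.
(69/185 - 67*I/185)*cos(3/2 + I/2)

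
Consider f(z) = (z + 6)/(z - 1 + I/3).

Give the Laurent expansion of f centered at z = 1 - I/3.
Put w = z - (1 - I/3), i.e. z = w + 1 - I/3. The denominator is w, so it suffices to rewrite the numerator in powers of w.

P(z) = z + 6
P(w + 1 - I/3) = 7 - I/3 + w

Dividing each term by w:
  f = (7 - I/3)/w + 1

Substituting back w = z - 1 + I/3:
  f(z) = (7 - I/3)/(z - 1 + I/3) + 1

The series is finite because the numerator is a polynomial; the negative powers form the principal part, and the coefficient of 1/(z - 1 + I/3) gives Res(f, 1 - I/3) = 7 - I/3.

Final answer: (7 - I/3)/(z - 1 + I/3) + 1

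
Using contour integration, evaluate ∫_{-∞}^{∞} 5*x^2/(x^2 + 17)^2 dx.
Let f(z) = 5*z^2/(z^2 + 17)^2. The denominator has no real zeros and deg Q - deg P = 2 ≥ 2, so the integral of f over the upper semicircle |z| = R tends to 0 as R → ∞. Closing the contour in the upper half-plane,
  ∫_{-∞}^{∞} f(x) dx = 2πi · Σ Res(f, z_k)  over the poles with Im z_k > 0.

Zeros of the denominator: z^2 + 17 = 0 gives z = ±sqrt(17)*I.
Upper half-plane: z = sqrt(17)*I (a pole of order 2).

Write f(z) = g(z)/(z - sqrt(17)*I)^2 with g(z) = 5*z^2/(z + sqrt(17)*I)^2. For a double pole, Res(f, z₀) = g'(z₀):
  g'(z) = 10*sqrt(17)*I*z/(z + sqrt(17)*I)^3
  Res(f, sqrt(17)*I) = g'(sqrt(17)*I) = -5*sqrt(17)*I/68

∫_{-∞}^{∞} f(x) dx = 2πi · (-5*sqrt(17)*I/68) = 5*sqrt(17)*pi/34

Final answer: 5*sqrt(17)*pi/34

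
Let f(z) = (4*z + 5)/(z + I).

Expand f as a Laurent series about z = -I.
Put w = z - (-I), i.e. z = w - I. The denominator is w, so it suffices to rewrite the numerator in powers of w.

P(z) = 4*z + 5
P(w - I) = 5 - 4*I + 4*w

Dividing each term by w:
  f = (5 - 4*I)/w + 4

Substituting back w = z + I:
  f(z) = (5 - 4*I)/(z + I) + 4

The series is finite because the numerator is a polynomial; the negative powers form the principal part, and the coefficient of 1/(z + I) gives Res(f, -I) = 5 - 4*I.

Final answer: (5 - 4*I)/(z + I) + 4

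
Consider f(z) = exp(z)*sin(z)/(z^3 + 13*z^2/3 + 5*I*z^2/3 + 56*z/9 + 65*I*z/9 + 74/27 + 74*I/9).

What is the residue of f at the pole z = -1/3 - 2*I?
Write f(z) = P(z)/Q(z) with P(z) = exp(z)*sin(z) and Q(z) = z^3 + 13*z^2/3 + 5*I*z^2/3 + 56*z/9 + 65*I*z/9 + 74/27 + 74*I/9.
The denominator factors as Q(z) = (z + 2 + I/3)*(z + 2 - 2*I/3)*(z + 1/3 + 2*I), so z = -1/3 - 2*I is a simple zero of Q and P is analytic there; z = -1/3 - 2*I is therefore a simple pole and
  Res(f, z₀) = P(z₀)/Q'(z₀).

Q'(z) = 3*z^2 + 26*z/3 + 10*I*z/3 + 56/9 + 65*I/9, so Q'(-1/3 - 2*I) = -5/3 - 65*I/9.
P(-1/3 - 2*I) = -exp(-1/3 - 2*I)*sin(1/3 + 2*I).

Res(f, -1/3 - 2*I) = (-exp(-1/3 - 2*I)*sin(1/3 + 2*I))/(-5/3 - 65*I/9) = (27/890 - 117*I/890)*exp(-1/3 - 2*I)*sin(1/3 + 2*I)

Final answer: (27/890 - 117*I/890)*exp(-1/3 - 2*I)*sin(1/3 + 2*I)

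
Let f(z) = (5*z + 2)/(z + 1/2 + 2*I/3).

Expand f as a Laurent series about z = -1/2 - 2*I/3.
Put w = z - (-1/2 - 2*I/3), i.e. z = w - 1/2 - 2*I/3. The denominator is w, so it suffices to rewrite the numerator in powers of w.

P(z) = 5*z + 2
P(w - 1/2 - 2*I/3) = -1/2 - 10*I/3 + 5*w

Dividing each term by w:
  f = (-1/2 - 10*I/3)/w + 5

Substituting back w = z + 1/2 + 2*I/3:
  f(z) = (-1/2 - 10*I/3)/(z + 1/2 + 2*I/3) + 5

The series is finite because the numerator is a polynomial; the negative powers form the principal part, and the coefficient of 1/(z + 1/2 + 2*I/3) gives Res(f, -1/2 - 2*I/3) = -1/2 - 10*I/3.

Final answer: (-1/2 - 10*I/3)/(z + 1/2 + 2*I/3) + 5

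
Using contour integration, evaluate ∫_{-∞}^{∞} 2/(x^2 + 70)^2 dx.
sqrt(70)*pi/4900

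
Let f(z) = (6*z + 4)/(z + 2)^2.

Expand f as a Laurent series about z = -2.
Put w = z - (-2), i.e. z = w - 2. The denominator is w^2, so it suffices to rewrite the numerator in powers of w.

P(z) = 6*z + 4
P(w - 2) = -8 + 6*w

Dividing each term by w^2:
  f = -8/w^2 + 6/w

Substituting back w = z + 2:
  f(z) = -8/(z + 2)^2 + 6/(z + 2)

The series is finite because the numerator is a polynomial; the negative powers form the principal part, and the coefficient of 1/(z + 2) gives Res(f, -2) = 6.

Final answer: -8/(z + 2)^2 + 6/(z + 2)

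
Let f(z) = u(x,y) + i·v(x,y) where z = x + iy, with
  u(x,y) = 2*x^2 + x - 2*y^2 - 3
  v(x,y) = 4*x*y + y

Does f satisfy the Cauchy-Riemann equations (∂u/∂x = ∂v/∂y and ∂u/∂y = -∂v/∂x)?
∂u/∂x = 4*x + 1
∂v/∂y = 4*x + 1
∂u/∂y = -4*y
∂v/∂x = 4*y
∂u/∂x = ∂v/∂y and ∂u/∂y = -∂v/∂x hold identically; f is analytic.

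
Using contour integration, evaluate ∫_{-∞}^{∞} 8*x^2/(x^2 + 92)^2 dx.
Let f(z) = 8*z^2/(z^2 + 92)^2. The denominator has no real zeros and deg Q - deg P = 2 ≥ 2, so the integral of f over the upper semicircle |z| = R tends to 0 as R → ∞. Closing the contour in the upper half-plane,
  ∫_{-∞}^{∞} f(x) dx = 2πi · Σ Res(f, z_k)  over the poles with Im z_k > 0.

Zeros of the denominator: z^2 + 92 = 0 gives z = ±2*sqrt(23)*I.
Upper half-plane: z = 2*sqrt(23)*I (a pole of order 2).

Write f(z) = g(z)/(z - 2*sqrt(23)*I)^2 with g(z) = 8*z^2/(z + 2*sqrt(23)*I)^2. For a double pole, Res(f, z₀) = g'(z₀):
  g'(z) = 32*sqrt(23)*I*z/(z + 2*sqrt(23)*I)^3
  Res(f, 2*sqrt(23)*I) = g'(2*sqrt(23)*I) = -sqrt(23)*I/23

∫_{-∞}^{∞} f(x) dx = 2πi · (-sqrt(23)*I/23) = 2*sqrt(23)*pi/23

Final answer: 2*sqrt(23)*pi/23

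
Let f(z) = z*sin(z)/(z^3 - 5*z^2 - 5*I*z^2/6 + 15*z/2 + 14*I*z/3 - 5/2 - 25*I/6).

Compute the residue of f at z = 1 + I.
Write f(z) = P(z)/Q(z) with P(z) = z*sin(z) and Q(z) = z^3 - 5*z^2 - 5*I*z^2/6 + 15*z/2 + 14*I*z/3 - 5/2 - 25*I/6.
The denominator factors as Q(z) = (z - 1 - I)*(z - 3 + 2*I/3)*(z - 1 - I/2), so z = 1 + I is a simple zero of Q and P is analytic there; z = 1 + I is therefore a simple pole and
  Res(f, z₀) = P(z₀)/Q'(z₀).

Q'(z) = 3*z^2 - 10*z - 5*I*z/3 + 15/2 + 14*I/3, so Q'(1 + I) = -5/6 - I.
P(1 + I) = (1 + I)*sin(1 + I).

Res(f, 1 + I) = ((1 + I)*sin(1 + I))/(-5/6 - I) = (-66/61 + 6*I/61)*sin(1 + I)

Final answer: (-66/61 + 6*I/61)*sin(1 + I)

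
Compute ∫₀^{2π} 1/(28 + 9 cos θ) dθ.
2*sqrt(703)*pi/703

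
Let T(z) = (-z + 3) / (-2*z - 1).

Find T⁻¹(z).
Set w = T(z) = (-z + 3) / (-2*z - 1) and solve for z:
  w*(-2*z - 1) = -z + 3
  -w + z*(1 - 2*w) - 3 = 0
  z*(1 - 2*w) = w + 3
  z = (-w - 3)/(2*w - 1)
Renaming the variable, T⁻¹(z) = (-z - 3)/(2*z - 1).
(Check: ad - bc = 7 ≠ 0, so T is invertible.)

Final answer: (-z - 3)/(2*z - 1)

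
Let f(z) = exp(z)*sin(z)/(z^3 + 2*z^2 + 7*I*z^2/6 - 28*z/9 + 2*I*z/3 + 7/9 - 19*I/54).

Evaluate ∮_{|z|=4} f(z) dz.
By the residue theorem, ∮_C f(z) dz = 2πi · (sum of the residues of f at the poles inside |z| = 4).

The denominator factors as (z - 2/3 + I/2)*(z - 1/3)*(z + 3 + 2*I/3), so the singularities of f are simple poles at z = 2/3 - I/2, z = 1/3, z = -3 - 2*I/3.
  |2/3 - I/2|² = 25/36 < 16 = 4², so this pole is inside the contour.
  |1/3|² = 1/9 < 16 = 4², so this pole is inside the contour.
  |-3 - 2*I/3|² = 85/9 < 16 = 4², so this pole is inside the contour.

With P(z) = exp(z)*sin(z) and Q(z) = z^3 + 2*z^2 + 7*I*z^2/6 - 28*z/9 + 2*I*z/3 + 7/9 - 19*I/54, each pole is simple, so Res(f, z₀) = P(z₀)/Q'(z₀) with Q'(z) = 3*z^2 + 4*z + 7*I*z/3 - 28/9 + 2*I/3.
  Res(f, 2/3 - I/2) = P(2/3 - I/2)/Q'(2/3 - I/2) = (exp(2/3 - I/2)*sin(2/3 - I/2))/(47/36 - 16*I/9) = (1692/6305 + 2304*I/6305)*exp(2/3 - I/2)*sin(2/3 - I/2)
  Res(f, 1/3) = P(1/3)/Q'(1/3) = (exp(1/3)*sin(1/3))/(-13/9 + 13*I/9) = (-9/26 - 9*I/26)*exp(1/3)*sin(1/3)
  Res(f, -3 - 2*I/3) = P(-3 - 2*I/3)/Q'(-3 - 2*I/3) = (-exp(-3 - 2*I/3)*sin(3 + 2*I/3))/(109/9 + 3*I) = (-981/12610 + 243*I/12610)*exp(-3 - 2*I/3)*sin(3 + 2*I/3)

Sum of residues inside C: (-9/26 - 9*I/26)*exp(1/3)*sin(1/3) + (1692/6305 + 2304*I/6305)*exp(2/3 - I/2)*sin(2/3 - I/2) + (-981/12610 + 243*I/12610)*exp(-3 - 2*I/3)*sin(3 + 2*I/3)
∮_C f(z) dz = 2πi · ((-9/26 - 9*I/26)*exp(1/3)*sin(1/3) + (1692/6305 + 2304*I/6305)*exp(2/3 - I/2)*sin(2/3 - I/2) + (-981/12610 + 243*I/12610)*exp(-3 - 2*I/3)*sin(3 + 2*I/3)) = pi*(9/13 - 9*I/13)*exp(1/3)*sin(1/3) + pi*(-243/6305 - 981*I/6305)*exp(-3 - 2*I/3)*sin(3 + 2*I/3) + pi*(-4608/6305 + 3384*I/6305)*exp(2/3 - I/2)*sin(2/3 - I/2)

Final answer: pi*(9/13 - 9*I/13)*exp(1/3)*sin(1/3) + pi*(-243/6305 - 981*I/6305)*exp(-3 - 2*I/3)*sin(3 + 2*I/3) + pi*(-4608/6305 + 3384*I/6305)*exp(2/3 - I/2)*sin(2/3 - I/2)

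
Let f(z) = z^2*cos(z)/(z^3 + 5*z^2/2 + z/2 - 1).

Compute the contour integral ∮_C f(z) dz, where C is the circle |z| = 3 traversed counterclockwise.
By the residue theorem, ∮_C f(z) dz = 2πi · (sum of the residues of f at the poles inside |z| = 3).

The denominator factors as (z - 1/2)*(z + 1)*(z + 2), so the singularities of f are simple poles at z = 1/2, z = -1, z = -2.
  |1/2|² = 1/4 < 9 = 3², so this pole is inside the contour.
  |-1|² = 1 < 9 = 3², so this pole is inside the contour.
  |-2|² = 4 < 9 = 3², so this pole is inside the contour.

With P(z) = z^2*cos(z) and Q(z) = z^3 + 5*z^2/2 + z/2 - 1, each pole is simple, so Res(f, z₀) = P(z₀)/Q'(z₀) with Q'(z) = 3*z^2 + 5*z + 1/2.
  Res(f, 1/2) = P(1/2)/Q'(1/2) = (cos(1/2)/4)/(15/4) = cos(1/2)/15
  Res(f, -1) = P(-1)/Q'(-1) = (cos(1))/(-3/2) = -2*cos(1)/3
  Res(f, -2) = P(-2)/Q'(-2) = (4*cos(2))/(5/2) = 8*cos(2)/5

Sum of residues inside C: 8*cos(2)/5 - 2*cos(1)/3 + cos(1/2)/15
∮_C f(z) dz = 2πi · (8*cos(2)/5 - 2*cos(1)/3 + cos(1/2)/15) = 16*I*pi*cos(2)/5 - 4*I*pi*cos(1)/3 + 2*I*pi*cos(1/2)/15

Final answer: 16*I*pi*cos(2)/5 - 4*I*pi*cos(1)/3 + 2*I*pi*cos(1/2)/15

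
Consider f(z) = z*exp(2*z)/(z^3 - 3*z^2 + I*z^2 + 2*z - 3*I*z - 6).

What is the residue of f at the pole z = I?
Write f(z) = P(z)/Q(z) with P(z) = z*exp(2*z) and Q(z) = z^3 - 3*z^2 + I*z^2 + 2*z - 3*I*z - 6.
The denominator factors as Q(z) = (z + 2*I)*(z - I)*(z - 3), so z = I is a simple zero of Q and P is analytic there; z = I is therefore a simple pole and
  Res(f, z₀) = P(z₀)/Q'(z₀).

Q'(z) = 3*z^2 - 6*z + 2*I*z + 2 - 3*I, so Q'(I) = -3 - 9*I.
P(I) = I*exp(2*I).

Res(f, I) = (I*exp(2*I))/(-3 - 9*I) = (-1/10 - I/30)*exp(2*I)

Final answer: (-1/10 - I/30)*exp(2*I)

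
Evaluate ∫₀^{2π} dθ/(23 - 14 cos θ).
2*sqrt(37)*pi/111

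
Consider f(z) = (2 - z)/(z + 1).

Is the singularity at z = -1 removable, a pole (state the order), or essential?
Write f(z) = g(z)/(z + 1) with g(z) = 2 - z.
g is entire and g(-1) = 3 ≠ 0, so no factor of (z + 1) cancels: the Laurent expansion of f about z = -1 starts at the power -1, i.e. lim_{z→z₀} (z - z₀) f(z) = 3 is finite and nonzero.
So z = -1 is a pole of order 1.

Final answer: pole of order 1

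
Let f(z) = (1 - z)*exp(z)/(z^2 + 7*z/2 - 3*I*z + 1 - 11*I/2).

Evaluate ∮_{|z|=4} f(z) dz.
By the residue theorem, ∮_C f(z) dz = 2πi · (sum of the residues of f at the poles inside |z| = 4).

The denominator factors as (z + 2 - I)*(z + 3/2 - 2*I), so the singularities of f are simple poles at z = -2 + I, z = -3/2 + 2*I.
  |-2 + I|² = 5 < 16 = 4², so this pole is inside the contour.
  |-3/2 + 2*I|² = 25/4 < 16 = 4², so this pole is inside the contour.

With P(z) = (1 - z)*exp(z) and Q(z) = z^2 + 7*z/2 - 3*I*z + 1 - 11*I/2, each pole is simple, so Res(f, z₀) = P(z₀)/Q'(z₀) with Q'(z) = 2*z + 7/2 - 3*I.
  Res(f, -2 + I) = P(-2 + I)/Q'(-2 + I) = ((3 - I)*exp(-2 + I))/(-1/2 - I) = (-2/5 + 14*I/5)*exp(-2 + I)
  Res(f, -3/2 + 2*I) = P(-3/2 + 2*I)/Q'(-3/2 + 2*I) = ((5/2 - 2*I)*exp(-3/2 + 2*I))/(1/2 + I) = (-3/5 - 14*I/5)*exp(-3/2 + 2*I)

Sum of residues inside C: (-3/5 - 14*I/5)*exp(-3/2 + 2*I) + (-2/5 + 14*I/5)*exp(-2 + I)
∮_C f(z) dz = 2πi · ((-3/5 - 14*I/5)*exp(-3/2 + 2*I) + (-2/5 + 14*I/5)*exp(-2 + I)) = pi*(-28/5 - 4*I/5)*exp(-2 + I) + pi*(28/5 - 6*I/5)*exp(-3/2 + 2*I)

Final answer: pi*(-28/5 - 4*I/5)*exp(-2 + I) + pi*(28/5 - 6*I/5)*exp(-3/2 + 2*I)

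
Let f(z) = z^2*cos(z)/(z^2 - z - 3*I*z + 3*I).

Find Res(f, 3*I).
Write f(z) = P(z)/Q(z) with P(z) = z^2*cos(z) and Q(z) = z^2 - z - 3*I*z + 3*I.
The denominator factors as Q(z) = (z - 3*I)*(z - 1), so z = 3*I is a simple zero of Q and P is analytic there; z = 3*I is therefore a simple pole and
  Res(f, z₀) = P(z₀)/Q'(z₀).

Q'(z) = 2*z - 1 - 3*I, so Q'(3*I) = -1 + 3*I.
P(3*I) = -9*cosh(3).

Res(f, 3*I) = (-9*cosh(3))/(-1 + 3*I) = (9/10 + 27*I/10)*cosh(3)

Final answer: (9/10 + 27*I/10)*cosh(3)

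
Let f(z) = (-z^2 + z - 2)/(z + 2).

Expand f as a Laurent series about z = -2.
Put w = z - (-2), i.e. z = w - 2. The denominator is w, so it suffices to rewrite the numerator in powers of w.

P(z) = -z^2 + z - 2
P(w - 2) = -8 + 5*w - w^2

Dividing each term by w:
  f = -8/w + 5 - w

Substituting back w = z + 2:
  f(z) = -8/(z + 2) + 5 - (z + 2)

The series is finite because the numerator is a polynomial; the negative powers form the principal part, and the coefficient of 1/(z + 2) gives Res(f, -2) = -8.

Final answer: -8/(z + 2) + 5 - (z + 2)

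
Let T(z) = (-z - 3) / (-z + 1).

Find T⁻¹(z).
(z + 3)/(z - 1)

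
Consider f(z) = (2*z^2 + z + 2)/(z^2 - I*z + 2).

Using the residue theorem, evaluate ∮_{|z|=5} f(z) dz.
By the residue theorem, ∮_C f(z) dz = 2πi · (sum of the residues of f at the poles inside |z| = 5).

The denominator factors as (z - 2*I)*(z + I), so the singularities of f are simple poles at z = 2*I, z = -I.
  |2*I|² = 4 < 25 = 5², so this pole is inside the contour.
  |-I|² = 1 < 25 = 5², so this pole is inside the contour.

With P(z) = 2*z^2 + z + 2 and Q(z) = z^2 - I*z + 2, each pole is simple, so Res(f, z₀) = P(z₀)/Q'(z₀) with Q'(z) = 2*z - I.
  Res(f, 2*I) = P(2*I)/Q'(2*I) = (-6 + 2*I)/(3*I) = 2/3 + 2*I
  Res(f, -I) = P(-I)/Q'(-I) = (-I)/(-3*I) = 1/3

Sum of residues inside C: 1 + 2*I
∮_C f(z) dz = 2πi · (1 + 2*I) = pi*(-4 + 2*I)

Final answer: pi*(-4 + 2*I)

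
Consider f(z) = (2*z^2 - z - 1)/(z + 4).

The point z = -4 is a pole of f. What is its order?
Factor the denominator:
  z + 4 = (z + 4)

The numerator P(z) = 2*z^2 - z - 1 has P(-4) = 35 ≠ 0, so no factor of (z + 4) cancels.
Near z = -4 we can therefore write f(z) = g(z)/(z + 4) with g analytic at -4 and g(-4) ≠ 0 (g is just the numerator).

Hence z = -4 is a pole of order 1.

Final answer: 1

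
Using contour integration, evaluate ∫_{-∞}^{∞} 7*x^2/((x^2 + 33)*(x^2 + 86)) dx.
Let f(z) = 7*z^2/((z^2 + 33)*(z^2 + 86)). The denominator has no real zeros and deg Q - deg P = 2 ≥ 2, so the integral of f over the upper semicircle |z| = R tends to 0 as R → ∞. Closing the contour in the upper half-plane,
  ∫_{-∞}^{∞} f(x) dx = 2πi · Σ Res(f, z_k)  over the poles with Im z_k > 0.

Zeros of the denominator: z^2 + 33 = 0 gives z = ±sqrt(33)*I; z^2 + 86 = 0 gives z = ±sqrt(86)*I.
Upper half-plane: z = sqrt(33)*I, z = sqrt(86)*I (simple).

Each pole is a simple zero of Q(z) = z^4 + 119*z^2 + 2838, so Res(f, z₀) = P(z₀)/Q'(z₀) with P(z) = 7*z^2, Q'(z) = 4*z^3 + 238*z:
  Res(f, sqrt(33)*I) = (-231)/(106*sqrt(33)*I) = 7*sqrt(33)*I/106
  Res(f, sqrt(86)*I) = (-602)/(-106*sqrt(86)*I) = -7*sqrt(86)*I/106

Sum of residues: 7*I*(-sqrt(86) + sqrt(33))/106
∫_{-∞}^{∞} f(x) dx = 2πi · (7*I*(-sqrt(86) + sqrt(33))/106) = 7*pi*(-sqrt(33) + sqrt(86))/53

Final answer: 7*pi*(-sqrt(33) + sqrt(86))/53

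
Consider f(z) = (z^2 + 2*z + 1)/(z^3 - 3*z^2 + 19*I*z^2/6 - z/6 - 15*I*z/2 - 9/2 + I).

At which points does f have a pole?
The singularities of f are the zeros of the denominator. Factoring,
  z^3 - 3*z^2 + 19*I*z^2/6 - z/6 - 15*I*z/2 - 9/2 + I = (z - I/2)*(z + 3*I)*(z - 3 + 2*I/3)
so the candidates are z = I/2, z = -3*I, z = 3 - 2*I/3.

Check the numerator P(z) = z^2 + 2*z + 1 at each one:
  P(I/2) = 3/4 + I ≠ 0, so z = I/2 is a (simple) pole.
  P(-3*I) = -8 - 6*I ≠ 0, so z = -3*I is a (simple) pole.
  P(3 - 2*I/3) = 140/9 - 16*I/3 ≠ 0, so z = 3 - 2*I/3 is a (simple) pole.

Poles of f: {-3*I, I/2, 3 - 2*I/3}

Final answer: {-3*I, I/2, 3 - 2*I/3}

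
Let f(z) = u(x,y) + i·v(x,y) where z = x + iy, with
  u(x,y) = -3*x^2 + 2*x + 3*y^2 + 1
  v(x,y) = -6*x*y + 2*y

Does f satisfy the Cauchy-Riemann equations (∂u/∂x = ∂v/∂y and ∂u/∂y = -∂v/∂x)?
∂u/∂x = 2 - 6*x
∂v/∂y = 2 - 6*x
∂u/∂y = 6*y
∂v/∂x = -6*y
∂u/∂x = ∂v/∂y and ∂u/∂y = -∂v/∂x hold identically; f is analytic.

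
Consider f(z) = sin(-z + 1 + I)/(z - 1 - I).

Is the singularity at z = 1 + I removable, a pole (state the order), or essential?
Let u = z - 1 - I. The argument of sin is -z + 1 + I = -u, so
  f = sin(-u)/u = ((-u) - (-u)^3/6 + ...)/u = -1 + (1/6)*u^2 - ...
The Laurent expansion about u = 0 has no negative powers; equivalently lim_{z→1 + I} f(z) = -1 exists and is finite.
So the singularity is removable.

Final answer: removable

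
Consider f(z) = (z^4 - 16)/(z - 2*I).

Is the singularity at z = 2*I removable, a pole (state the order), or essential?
The numerator vanishes at z = 2*I ((2*I)^4 = 16), so it is divisible by z - 2*I:
  z^4 - 16 = (z - 2*I)*(z^3 + 2*I*z^2 - 4*z - 8*I)
Hence for z ≠ 2*I, f(z) = z^3 + 2*I*z^2 - 4*z - 8*I, a polynomial, and lim_{z→2*I} f(z) = -32*I is finite.
So the singularity is removable.

Final answer: removable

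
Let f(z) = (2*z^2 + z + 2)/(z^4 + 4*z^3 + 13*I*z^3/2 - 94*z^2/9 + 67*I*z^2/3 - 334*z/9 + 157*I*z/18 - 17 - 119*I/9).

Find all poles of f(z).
The singularities of f are the zeros of the denominator. Factoring,
  z^4 + 4*z^3 + 13*I*z^3/2 - 94*z^2/9 + 67*I*z^2/3 - 334*z/9 + 157*I*z/18 - 17 - 119*I/9 = (z - 2/3 + 3*I)*(z + 2 + 2*I)*(z + 2/3 + I)*(z + 2 + I/2)
so the candidates are z = 2/3 - 3*I, z = -2 - 2*I, z = -2/3 - I, z = -2 - I/2.

Check the numerator P(z) = 2*z^2 + z + 2 at each one:
  P(2/3 - 3*I) = -130/9 - 11*I ≠ 0, so z = 2/3 - 3*I is a (simple) pole.
  P(-2 - 2*I) = 14*I ≠ 0, so z = -2 - 2*I is a (simple) pole.
  P(-2/3 - I) = 2/9 + 5*I/3 ≠ 0, so z = -2/3 - I is a (simple) pole.
  P(-2 - I/2) = 15/2 + 7*I/2 ≠ 0, so z = -2 - I/2 is a (simple) pole.

Poles of f: {-2 - 2*I, -2 - I/2, -2/3 - I, 2/3 - 3*I}

Final answer: {-2 - 2*I, -2 - I/2, -2/3 - I, 2/3 - 3*I}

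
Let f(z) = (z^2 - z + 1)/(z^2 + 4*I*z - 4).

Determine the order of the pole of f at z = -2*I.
Factor the denominator:
  z^2 + 4*I*z - 4 = (z + 2*I)^2

The numerator P(z) = z^2 - z + 1 has P(-2*I) = -3 + 2*I ≠ 0, so no factor of (z + 2*I) cancels.
Near z = -2*I we can therefore write f(z) = g(z)/(z + 2*I)^2 with g analytic at -2*I and g(-2*I) ≠ 0 (g is just the numerator).

Hence z = -2*I is a pole of order 2.

Final answer: 2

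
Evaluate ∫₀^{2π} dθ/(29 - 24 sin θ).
Call the integral J. The integrand is 2π-periodic and we integrate over a full period, so shifting θ does not change the value (θ → θ + π/2 turns sin θ into cos θ; θ → θ + π flips the sign of the trig term). Hence
  J = ∫₀^{2π} dθ/(29 + 24 cos θ).
Put z = e^{iθ}: then cos θ = (z + 1/z)/2, dθ = dz/(iz), and z runs once counterclockwise around |z| = 1:
  J = ∮_{|z|=1} 1/(29 + 24*(z + 1/z)/2) · dz/(iz) = (2/i) ∮_{|z|=1} dz/(24*z^2 + 58*z + 24).
The roots of 24*z^2 + 58*z + 24 are z = (-29 ± sqrt(29^2 - 24^2))/24, with sqrt(265) = sqrt(265); their product is 1, so only z₊ = -29/24 + sqrt(265)/24 lies inside the unit circle (z₋ = -29/24 - sqrt(265)/24 lies outside).
z₊ is a simple zero of q(z) = 24*z^2 + 58*z + 24, so Res(1/q, z₊) = 1/q'(z₊) with q'(z) = 48*z + 58; and q'(z₊) = 24*(z₊ - z₋) = 2*sqrt(265).
Therefore J = (2/i) · 2πi · 1/(2*sqrt(265)) = 2*pi/(sqrt(265)) = 2*sqrt(265)*pi/265

Final answer: 2*sqrt(265)*pi/265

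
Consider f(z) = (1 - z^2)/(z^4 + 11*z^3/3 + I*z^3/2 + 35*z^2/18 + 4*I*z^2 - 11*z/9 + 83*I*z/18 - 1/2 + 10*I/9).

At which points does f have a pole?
The singularities of f are the zeros of the denominator. Factoring,
  z^4 + 11*z^3/3 + I*z^3/2 + 35*z^2/18 + 4*I*z^2 - 11*z/9 + 83*I*z/18 - 1/2 + 10*I/9 = (z - 2/3 + I)*(z + 3 - I/2)*(z + 1)*(z + 1/3)
so the candidates are z = 2/3 - I, z = -3 + I/2, z = -1, z = -1/3.

Check the numerator P(z) = 1 - z^2 at each one:
  P(2/3 - I) = 14/9 + 4*I/3 ≠ 0, so z = 2/3 - I is a (simple) pole.
  P(-3 + I/2) = -31/4 + 3*I ≠ 0, so z = -3 + I/2 is a (simple) pole.
  P(-1) = 0, so the factor (z + 1) cancels and z = -1 is only a removable singularity, not a pole.
  P(-1/3) = 8/9 ≠ 0, so z = -1/3 is a (simple) pole.

Poles of f: {-3 + I/2, -1/3, 2/3 - I}

Final answer: {-3 + I/2, -1/3, 2/3 - I}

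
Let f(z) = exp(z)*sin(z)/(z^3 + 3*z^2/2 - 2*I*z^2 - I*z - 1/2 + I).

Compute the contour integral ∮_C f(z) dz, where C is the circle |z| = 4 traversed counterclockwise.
By the residue theorem, ∮_C f(z) dz = 2πi · (sum of the residues of f at the poles inside |z| = 4).

The denominator factors as (z + 1)*(z - 1/2)*(z + 1 - 2*I), so the singularities of f are simple poles at z = -1, z = 1/2, z = -1 + 2*I.
  |-1|² = 1 < 16 = 4², so this pole is inside the contour.
  |1/2|² = 1/4 < 16 = 4², so this pole is inside the contour.
  |-1 + 2*I|² = 5 < 16 = 4², so this pole is inside the contour.

With P(z) = exp(z)*sin(z) and Q(z) = z^3 + 3*z^2/2 - 2*I*z^2 - I*z - 1/2 + I, each pole is simple, so Res(f, z₀) = P(z₀)/Q'(z₀) with Q'(z) = 3*z^2 + 3*z - 4*I*z - I.
  Res(f, -1) = P(-1)/Q'(-1) = (-exp(-1)*sin(1))/(3*I) = I*exp(-1)*sin(1)/3
  Res(f, 1/2) = P(1/2)/Q'(1/2) = (exp(1/2)*sin(1/2))/(9/4 - 3*I) = (4/25 + 16*I/75)*exp(1/2)*sin(1/2)
  Res(f, -1 + 2*I) = P(-1 + 2*I)/Q'(-1 + 2*I) = (-exp(-1 + 2*I)*sin(1 - 2*I))/(-4 - 3*I) = (4/25 - 3*I/25)*exp(-1 + 2*I)*sin(1 - 2*I)

Sum of residues inside C: I*exp(-1)*sin(1)/3 + (4/25 + 16*I/75)*exp(1/2)*sin(1/2) + (4/25 - 3*I/25)*exp(-1 + 2*I)*sin(1 - 2*I)
∮_C f(z) dz = 2πi · (I*exp(-1)*sin(1)/3 + (4/25 + 16*I/75)*exp(1/2)*sin(1/2) + (4/25 - 3*I/25)*exp(-1 + 2*I)*sin(1 - 2*I)) = -2*pi*exp(-1)*sin(1)/3 + pi*(-32/75 + 8*I/25)*exp(1/2)*sin(1/2) + pi*(6/25 + 8*I/25)*exp(-1 + 2*I)*sin(1 - 2*I)

Final answer: -2*pi*exp(-1)*sin(1)/3 + pi*(-32/75 + 8*I/25)*exp(1/2)*sin(1/2) + pi*(6/25 + 8*I/25)*exp(-1 + 2*I)*sin(1 - 2*I)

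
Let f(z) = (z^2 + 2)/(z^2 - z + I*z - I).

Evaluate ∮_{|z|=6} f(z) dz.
By the residue theorem, ∮_C f(z) dz = 2πi · (sum of the residues of f at the poles inside |z| = 6).

The denominator factors as (z - 1)*(z + I), so the singularities of f are simple poles at z = 1, z = -I.
  |1|² = 1 < 36 = 6², so this pole is inside the contour.
  |-I|² = 1 < 36 = 6², so this pole is inside the contour.

With P(z) = z^2 + 2 and Q(z) = z^2 - z + I*z - I, each pole is simple, so Res(f, z₀) = P(z₀)/Q'(z₀) with Q'(z) = 2*z - 1 + I.
  Res(f, 1) = P(1)/Q'(1) = (3)/(1 + I) = 3/2 - 3*I/2
  Res(f, -I) = P(-I)/Q'(-I) = (1)/(-1 - I) = -1/2 + I/2

Sum of residues inside C: 1 - I
∮_C f(z) dz = 2πi · (1 - I) = pi*(2 + 2*I)

Final answer: pi*(2 + 2*I)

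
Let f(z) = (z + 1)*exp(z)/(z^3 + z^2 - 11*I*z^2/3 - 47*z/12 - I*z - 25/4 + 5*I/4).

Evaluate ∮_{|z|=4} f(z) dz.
By the residue theorem, ∮_C f(z) dz = 2πi · (sum of the residues of f at the poles inside |z| = 4).

The denominator factors as (z - 3/2 - I)*(z + 3/2 - 3*I)*(z + 1 + I/3), so the singularities of f are simple poles at z = 3/2 + I, z = -3/2 + 3*I, z = -1 - I/3.
  |3/2 + I|² = 13/4 < 16 = 4², so this pole is inside the contour.
  |-3/2 + 3*I|² = 45/4 < 16 = 4², so this pole is inside the contour.
  |-1 - I/3|² = 10/9 < 16 = 4², so this pole is inside the contour.

With P(z) = (z + 1)*exp(z) and Q(z) = z^3 + z^2 - 11*I*z^2/3 - 47*z/12 - I*z - 25/4 + 5*I/4, each pole is simple, so Res(f, z₀) = P(z₀)/Q'(z₀) with Q'(z) = 3*z^2 + 2*z - 22*I*z/3 - 47/12 - I.
  Res(f, 3/2 + I) = P(3/2 + I)/Q'(3/2 + I) = ((5/2 + I)*exp(3/2 + I))/(61/6 - I) = (879/3757 + 456*I/3757)*exp(3/2 + I)
  Res(f, -3/2 + 3*I) = P(-3/2 + 3*I)/Q'(-3/2 + 3*I) = ((-1/2 + 3*I)*exp(-3/2 + 3*I))/(-31/6 - 11*I) = (-1095/5317 - 756*I/5317)*exp(-3/2 + 3*I)
  Res(f, -1 - I/3) = P(-1 - I/3)/Q'(-1 - I/3) = (-I*exp(-1 - I/3)/3)/(-205/36 + 23*I/3) = (-3312/118201 + 2460*I/118201)*exp(-1 - I/3)

Sum of residues inside C: (-3312/118201 + 2460*I/118201)*exp(-1 - I/3) + (-1095/5317 - 756*I/5317)*exp(-3/2 + 3*I) + (879/3757 + 456*I/3757)*exp(3/2 + I)
∮_C f(z) dz = 2πi · ((-3312/118201 + 2460*I/118201)*exp(-1 - I/3) + (-1095/5317 - 756*I/5317)*exp(-3/2 + 3*I) + (879/3757 + 456*I/3757)*exp(3/2 + I)) = pi*(-4920/118201 - 6624*I/118201)*exp(-1 - I/3) + pi*(1512/5317 - 2190*I/5317)*exp(-3/2 + 3*I) + pi*(-912/3757 + 1758*I/3757)*exp(3/2 + I)

Final answer: pi*(-4920/118201 - 6624*I/118201)*exp(-1 - I/3) + pi*(1512/5317 - 2190*I/5317)*exp(-3/2 + 3*I) + pi*(-912/3757 + 1758*I/3757)*exp(3/2 + I)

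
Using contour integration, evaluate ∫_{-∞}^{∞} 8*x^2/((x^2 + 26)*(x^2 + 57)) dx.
8*pi*(-sqrt(26) + sqrt(57))/31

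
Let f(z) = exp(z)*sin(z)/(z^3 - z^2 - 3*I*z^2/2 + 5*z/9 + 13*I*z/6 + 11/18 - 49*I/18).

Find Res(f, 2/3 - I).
Write f(z) = P(z)/Q(z) with P(z) = exp(z)*sin(z) and Q(z) = z^3 - z^2 - 3*I*z^2/2 + 5*z/9 + 13*I*z/6 + 11/18 - 49*I/18.
The denominator factors as Q(z) = (z - 1 - I)*(z - 2/3 + I)*(z + 2/3 - 3*I/2), so z = 2/3 - I is a simple zero of Q and P is analytic there; z = 2/3 - I is therefore a simple pole and
  Res(f, z₀) = P(z₀)/Q'(z₀).

Q'(z) = 3*z^2 - 2*z - 3*I*z + 5/9 + 13*I/6, so Q'(2/3 - I) = -49/9 - 11*I/6.
P(2/3 - I) = exp(2/3 - I)*sin(2/3 - I).

Res(f, 2/3 - I) = (exp(2/3 - I)*sin(2/3 - I))/(-49/9 - 11*I/6) = (-1764/10693 + 594*I/10693)*exp(2/3 - I)*sin(2/3 - I)

Final answer: (-1764/10693 + 594*I/10693)*exp(2/3 - I)*sin(2/3 - I)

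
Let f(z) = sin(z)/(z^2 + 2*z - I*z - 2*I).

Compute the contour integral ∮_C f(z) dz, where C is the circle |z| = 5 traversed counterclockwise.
pi*(-4/5 + 2*I/5)*sinh(1) + pi*(2/5 + 4*I/5)*sin(2)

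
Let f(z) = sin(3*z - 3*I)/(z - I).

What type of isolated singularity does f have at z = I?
Let u = z - I. The argument of sin is 3*z - 3*I = 3u, so
  f = sin(3u)/u = ((3u) - (3u)^3/6 + ...)/u = 3 - (9/2)*u^2 + ...
The Laurent expansion about u = 0 has no negative powers; equivalently lim_{z→I} f(z) = 3 exists and is finite.
So the singularity is removable.

Final answer: removable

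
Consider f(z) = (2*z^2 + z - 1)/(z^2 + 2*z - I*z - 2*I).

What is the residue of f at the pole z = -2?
Write f(z) = P(z)/Q(z) with P(z) = 2*z^2 + z - 1 and Q(z) = z^2 + 2*z - I*z - 2*I.
The denominator factors as Q(z) = (z - I)*(z + 2), so z = -2 is a simple zero of Q and P is analytic there; z = -2 is therefore a simple pole and
  Res(f, z₀) = P(z₀)/Q'(z₀).

Q'(z) = 2*z + 2 - I, so Q'(-2) = -2 - I.
P(-2) = 5.

Res(f, -2) = (5)/(-2 - I) = -2 + I

Final answer: -2 + I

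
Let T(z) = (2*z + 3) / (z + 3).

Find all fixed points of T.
T(z) = z means 2*z + 3 = z*(z + 3), i.e.
  z^2 + z - 3 = 0.
Discriminant: (1)^2 - 4*(1)*(-3) = 13, so the roots are real.
  z = (-1 ± sqrt(13))/(2*(1))
Fixed points: {-sqrt(13)/2 - 1/2, -1/2 + sqrt(13)/2}

Final answer: {-sqrt(13)/2 - 1/2, -1/2 + sqrt(13)/2}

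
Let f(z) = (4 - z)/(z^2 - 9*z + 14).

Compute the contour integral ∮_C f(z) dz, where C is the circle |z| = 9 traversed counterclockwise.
-2*I*pi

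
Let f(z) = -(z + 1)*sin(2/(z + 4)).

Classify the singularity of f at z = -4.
Let u = z + 4. Then
  sin(2/u) = Σ_{k≥0} (-1)^k (2)^(2k+1)/((2k+1)!·u^(2k+1)) = 2/u - 4/(3*u^3) + 4/(15*u^5) + ...
which has infinitely many negative powers of u, so sin(2/(z + 4)) has an essential singularity at z = -4.
The extra factor z + 1 is a nonzero polynomial; if the product had at most a pole at z = -4, dividing by that polynomial would leave sin(2/(z + 4)) with at most a pole too — contradiction. (Equivalently, the product's Laurent series still has infinitely many negative powers.)
So the singularity is essential.

Final answer: essential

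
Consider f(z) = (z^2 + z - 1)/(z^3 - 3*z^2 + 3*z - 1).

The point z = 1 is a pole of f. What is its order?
Factor the denominator:
  z^3 - 3*z^2 + 3*z - 1 = (z - 1)^3

The numerator P(z) = z^2 + z - 1 has P(1) = 1 ≠ 0, so no factor of (z - 1) cancels.
Near z = 1 we can therefore write f(z) = g(z)/(z - 1)^3 with g analytic at 1 and g(1) ≠ 0 (g is just the numerator).

Hence z = 1 is a pole of order 3.

Final answer: 3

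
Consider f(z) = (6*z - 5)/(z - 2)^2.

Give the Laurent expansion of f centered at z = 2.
Put w = z - (2), i.e. z = w + 2. The denominator is w^2, so it suffices to rewrite the numerator in powers of w.

P(z) = 6*z - 5
P(w + 2) = 7 + 6*w

Dividing each term by w^2:
  f = 7/w^2 + 6/w

Substituting back w = z - 2:
  f(z) = 7/(z - 2)^2 + 6/(z - 2)

The series is finite because the numerator is a polynomial; the negative powers form the principal part, and the coefficient of 1/(z - 2) gives Res(f, 2) = 6.

Final answer: 7/(z - 2)^2 + 6/(z - 2)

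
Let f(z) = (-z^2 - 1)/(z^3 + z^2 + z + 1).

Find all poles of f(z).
The singularities of f are the zeros of the denominator. Factoring,
  z^3 + z^2 + z + 1 = (z - I)*(z + 1)*(z + I)
so the candidates are z = I, z = -1, z = -I.

Check the numerator P(z) = -z^2 - 1 at each one:
  P(I) = 0, so the factor (z - I) cancels and z = I is only a removable singularity, not a pole.
  P(-1) = -2 ≠ 0, so z = -1 is a (simple) pole.
  P(-I) = 0, so the factor (z + I) cancels and z = -I is only a removable singularity, not a pole.

Poles of f: {-1}

Final answer: {-1}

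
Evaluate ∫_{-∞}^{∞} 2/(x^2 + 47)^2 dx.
Let f(z) = 2/(z^2 + 47)^2. The denominator has no real zeros and deg Q - deg P = 4 ≥ 2, so the integral of f over the upper semicircle |z| = R tends to 0 as R → ∞. Closing the contour in the upper half-plane,
  ∫_{-∞}^{∞} f(x) dx = 2πi · Σ Res(f, z_k)  over the poles with Im z_k > 0.

Zeros of the denominator: z^2 + 47 = 0 gives z = ±sqrt(47)*I.
Upper half-plane: z = sqrt(47)*I (a pole of order 2).

Write f(z) = g(z)/(z - sqrt(47)*I)^2 with g(z) = 2/(z + sqrt(47)*I)^2. For a double pole, Res(f, z₀) = g'(z₀):
  g'(z) = -4/(z + sqrt(47)*I)^3
  Res(f, sqrt(47)*I) = g'(sqrt(47)*I) = -sqrt(47)*I/4418

∫_{-∞}^{∞} f(x) dx = 2πi · (-sqrt(47)*I/4418) = sqrt(47)*pi/2209

Final answer: sqrt(47)*pi/2209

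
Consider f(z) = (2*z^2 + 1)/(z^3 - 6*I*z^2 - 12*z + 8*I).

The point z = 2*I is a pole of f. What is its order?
Factor the denominator:
  z^3 - 6*I*z^2 - 12*z + 8*I = (z - 2*I)^3

The numerator P(z) = 2*z^2 + 1 has P(2*I) = -7 ≠ 0, so no factor of (z - 2*I) cancels.
Near z = 2*I we can therefore write f(z) = g(z)/(z - 2*I)^3 with g analytic at 2*I and g(2*I) ≠ 0 (g is just the numerator).

Hence z = 2*I is a pole of order 3.

Final answer: 3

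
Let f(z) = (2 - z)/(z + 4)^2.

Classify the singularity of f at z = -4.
Write f(z) = g(z)/(z + 4)^2 with g(z) = 2 - z.
g is entire and g(-4) = 6 ≠ 0, so no factor of (z + 4) cancels: the Laurent expansion of f about z = -4 starts at the power -2, i.e. lim_{z→z₀} (z - z₀)^2 f(z) = 6 is finite and nonzero.
So z = -4 is a pole of order 2.

Final answer: pole of order 2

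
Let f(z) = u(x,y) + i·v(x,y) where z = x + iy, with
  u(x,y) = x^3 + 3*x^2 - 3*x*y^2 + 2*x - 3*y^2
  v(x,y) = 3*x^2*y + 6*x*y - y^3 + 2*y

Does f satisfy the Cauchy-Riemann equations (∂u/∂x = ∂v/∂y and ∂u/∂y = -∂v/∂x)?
∂u/∂x = 3*x^2 + 6*x - 3*y^2 + 2
∂v/∂y = 3*x^2 + 6*x - 3*y^2 + 2
∂u/∂y = -6*x*y - 6*y
∂v/∂x = 6*x*y + 6*y
∂u/∂x = ∂v/∂y and ∂u/∂y = -∂v/∂x hold identically; f is analytic.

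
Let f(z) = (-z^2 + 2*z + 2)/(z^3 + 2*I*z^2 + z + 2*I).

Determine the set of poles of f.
The singularities of f are the zeros of the denominator. Factoring,
  z^3 + 2*I*z^2 + z + 2*I = (z + I)*(z - I)*(z + 2*I)
so the candidates are z = -I, z = I, z = -2*I.

Check the numerator P(z) = -z^2 + 2*z + 2 at each one:
  P(-I) = 3 - 2*I ≠ 0, so z = -I is a (simple) pole.
  P(I) = 3 + 2*I ≠ 0, so z = I is a (simple) pole.
  P(-2*I) = 6 - 4*I ≠ 0, so z = -2*I is a (simple) pole.

Poles of f: {-2*I, -I, I}

Final answer: {-2*I, -I, I}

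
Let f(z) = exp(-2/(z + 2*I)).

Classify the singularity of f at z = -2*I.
Let u = z + 2*I. Then
  e^(-2/u) = Σ_{k≥0} (-2)^k/(k!·u^k) = 1 - 2/u + 2/u^2 - 4/(3*u^3) + ...
which has infinitely many negative powers of u, so exp(-2/(z + 2*I)) has an essential singularity at z = -2*I.
So the singularity is essential.

Final answer: essential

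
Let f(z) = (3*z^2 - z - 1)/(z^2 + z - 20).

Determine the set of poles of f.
The singularities of f are the zeros of the denominator. Factoring,
  z^2 + z - 20 = (z + 5)*(z - 4)
so the candidates are z = -5, z = 4.

Check the numerator P(z) = 3*z^2 - z - 1 at each one:
  P(-5) = 79 ≠ 0, so z = -5 is a (simple) pole.
  P(4) = 43 ≠ 0, so z = 4 is a (simple) pole.

Poles of f: {-5, 4}

Final answer: {-5, 4}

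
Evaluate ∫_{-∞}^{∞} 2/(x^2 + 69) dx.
Let f(z) = 2/(z^2 + 69). The denominator has no real zeros and deg Q - deg P = 2 ≥ 2, so the integral of f over the upper semicircle |z| = R tends to 0 as R → ∞. Closing the contour in the upper half-plane,
  ∫_{-∞}^{∞} f(x) dx = 2πi · Σ Res(f, z_k)  over the poles with Im z_k > 0.

Zeros of the denominator: z^2 + 69 = 0 gives z = ±sqrt(69)*I.
Upper half-plane: z = sqrt(69)*I (simple).

Each pole is a simple zero of Q(z) = z^2 + 69, so Res(f, z₀) = P(z₀)/Q'(z₀) with P(z) = 2, Q'(z) = 2*z:
  Res(f, sqrt(69)*I) = (2)/(2*sqrt(69)*I) = -sqrt(69)*I/69

∫_{-∞}^{∞} f(x) dx = 2πi · (-sqrt(69)*I/69) = 2*sqrt(69)*pi/69

Final answer: 2*sqrt(69)*pi/69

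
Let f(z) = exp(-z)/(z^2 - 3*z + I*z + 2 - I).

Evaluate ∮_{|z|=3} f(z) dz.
By the residue theorem, ∮_C f(z) dz = 2πi · (sum of the residues of f at the poles inside |z| = 3).

The denominator factors as (z - 1)*(z - 2 + I), so the singularities of f are simple poles at z = 1, z = 2 - I.
  |1|² = 1 < 9 = 3², so this pole is inside the contour.
  |2 - I|² = 5 < 9 = 3², so this pole is inside the contour.

With P(z) = exp(-z) and Q(z) = z^2 - 3*z + I*z + 2 - I, each pole is simple, so Res(f, z₀) = P(z₀)/Q'(z₀) with Q'(z) = 2*z - 3 + I.
  Res(f, 1) = P(1)/Q'(1) = (exp(-1))/(-1 + I) = (-1/2 - I/2)*exp(-1)
  Res(f, 2 - I) = P(2 - I)/Q'(2 - I) = (exp(-2 + I))/(1 - I) = (1/2 + I/2)*exp(-2 + I)

Sum of residues inside C: (-1/2 - I/2)*exp(-1) + (1/2 + I/2)*exp(-2 + I)
∮_C f(z) dz = 2πi · ((-1/2 - I/2)*exp(-1) + (1/2 + I/2)*exp(-2 + I)) = pi*(1 - I)*exp(-1) + pi*(-1 + I)*exp(-2 + I)

Final answer: pi*(1 - I)*exp(-1) + pi*(-1 + I)*exp(-2 + I)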